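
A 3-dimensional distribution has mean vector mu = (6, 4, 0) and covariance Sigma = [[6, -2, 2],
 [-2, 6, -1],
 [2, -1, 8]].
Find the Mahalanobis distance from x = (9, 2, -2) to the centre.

Step 1 — centre the observation: (x - mu) = (3, -2, -2).

Step 2 — invert Sigma (cofactor / det for 3×3, or solve directly):
  Sigma^{-1} = [[0.2009, 0.0598, -0.0427],
 [0.0598, 0.188, 0.0085],
 [-0.0427, 0.0085, 0.1368]].

Step 3 — form the quadratic (x - mu)^T · Sigma^{-1} · (x - mu):
  Sigma^{-1} · (x - mu) = (0.5684, -0.2137, -0.4188).
  (x - mu)^T · [Sigma^{-1} · (x - mu)] = (3)·(0.5684) + (-2)·(-0.2137) + (-2)·(-0.4188) = 2.9701.

Step 4 — take square root: d = √(2.9701) ≈ 1.7234.

d(x, mu) = √(2.9701) ≈ 1.7234


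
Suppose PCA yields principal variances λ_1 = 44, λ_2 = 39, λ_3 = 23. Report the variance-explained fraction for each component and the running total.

Step 1 — total variance = trace(Sigma) = Σ λ_i = 44 + 39 + 23 = 106.

Step 2 — fraction explained by component i = λ_i / Σ λ:
  PC1: 44/106 = 0.4151
  PC2: 39/106 = 0.3679
  PC3: 23/106 = 0.217

Step 3 — cumulative fraction after k components = (λ_1 + ... + λ_k) / Σ λ:
  k = 1: 44/106 = 0.4151
  k = 2: (44 + 39)/106 = 83/106 = 0.783
  k = 3: (44 + 39 + 23)/106 = 106/106 = 1

Summary (fraction, with percent):

explained: PC1 0.4151 (41.51%), PC2 0.3679 (36.79%), PC3 0.217 (21.7%);  cumulative: 0.4151, 0.783, 1


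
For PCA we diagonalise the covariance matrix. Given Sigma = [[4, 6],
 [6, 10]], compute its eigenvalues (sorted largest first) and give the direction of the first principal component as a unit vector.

Step 1 — characteristic polynomial of 2×2 Sigma:
  det(Sigma - λI) = λ² - trace · λ + det = 0.
  trace = 4 + 10 = 14, det = 4·10 - (6)² = 4.
Step 2 — discriminant:
  Δ = trace² - 4·det = 196 - 16 = 180.
Step 3 — eigenvalues:
  λ = (trace ± √Δ)/2 = (14 ± 13.4164)/2,
  λ_1 = 13.7082,  λ_2 = 0.2918.

Step 4 — unit eigenvector for λ_1: solve (Sigma - λ_1 I)v = 0. First row:
  (4 - 13.7082)·v_x + (6)·v_y = 0, i.e. (-9.7082)·v_x + (6)·v_y = 0,
  so v ∝ (b, λ_1 - a) = (6, 9.7082) = u.
  ||u|| = √((6)² + (9.7082)²) = √(130.2492) ≈ 11.4127,
  v_1 = u/||u|| ≈ (0.5257, 0.8507) (||v_1|| = 1).

λ_1 = 13.7082,  λ_2 = 0.2918;  v_1 ≈ (0.5257, 0.8507)


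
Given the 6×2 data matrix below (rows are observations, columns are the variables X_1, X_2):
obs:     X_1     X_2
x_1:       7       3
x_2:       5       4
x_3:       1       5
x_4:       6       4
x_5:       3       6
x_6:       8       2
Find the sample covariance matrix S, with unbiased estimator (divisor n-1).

Step 1 — column means:
  mean(X_1) = (7 + 5 + 1 + 6 + 3 + 8) / 6 = 30/6 = 5
  mean(X_2) = (3 + 4 + 5 + 4 + 6 + 2) / 6 = 24/6 = 4

Step 2 — sample covariance S[i,j] = (1/(n-1)) · Σ_k (x_{k,i} - mean_i) · (x_{k,j} - mean_j), with n-1 = 5.
  S[X_1,X_1] = ((2)·(2) + (0)·(0) + (-4)·(-4) + (1)·(1) + (-2)·(-2) + (3)·(3)) / 5 = 34/5 = 6.8
  S[X_1,X_2] = ((2)·(-1) + (0)·(0) + (-4)·(1) + (1)·(0) + (-2)·(2) + (3)·(-2)) / 5 = -16/5 = -3.2
  S[X_2,X_2] = ((-1)·(-1) + (0)·(0) + (1)·(1) + (0)·(0) + (2)·(2) + (-2)·(-2)) / 5 = 10/5 = 2

S is symmetric (S[j,i] = S[i,j]). Assembling:

S = [[6.8, -3.2],
 [-3.2, 2]]


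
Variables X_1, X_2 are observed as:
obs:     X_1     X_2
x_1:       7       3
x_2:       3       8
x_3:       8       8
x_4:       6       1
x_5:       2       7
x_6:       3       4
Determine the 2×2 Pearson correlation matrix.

Step 1 — column means:
  mean(X_1) = (7 + 3 + 8 + 6 + 2 + 3) / 6 = 29/6 = 4.8333
  mean(X_2) = (3 + 8 + 8 + 1 + 7 + 4) / 6 = 31/6 = 5.1667

Step 2 — sample variances and covariances s[i,j] = (1/(n-1)) · Σ_k (x_{k,i} - mean_i) · (x_{k,j} - mean_j), with n-1 = 5:
  s[X_1,X_1] = ((2.1667)·(2.1667) + (-1.8333)·(-1.8333) + (3.1667)·(3.1667) + (1.1667)·(1.1667) + (-2.8333)·(-2.8333) + (-1.8333)·(-1.8333)) / 5 = 30.8333/5 = 6.1667
  s[X_1,X_2] = ((2.1667)·(-2.1667) + (-1.8333)·(2.8333) + (3.1667)·(2.8333) + (1.1667)·(-4.1667) + (-2.8333)·(1.8333) + (-1.8333)·(-1.1667)) / 5 = -8.8333/5 = -1.7667
  s[X_2,X_2] = ((-2.1667)·(-2.1667) + (2.8333)·(2.8333) + (2.8333)·(2.8333) + (-4.1667)·(-4.1667) + (1.8333)·(1.8333) + (-1.1667)·(-1.1667)) / 5 = 42.8333/5 = 8.5667
  Sample standard deviations s_i = √(s[i,i]):
  s(X_1) = √(6.1667) = 2.4833
  s(X_2) = √(8.5667) = 2.9269

Step 3 — r_{ij} = s_{ij} / (s_i · s_j):
  r[X_1,X_1] = 1 (diagonal).
  r[X_1,X_2] = -1.7667 / (2.4833 · 2.9269) = -1.7667 / 7.2683 = -0.2431
  r[X_2,X_2] = 1 (diagonal).

R is symmetric with unit diagonal. Assembling:

R = [[1, -0.2431],
 [-0.2431, 1]]


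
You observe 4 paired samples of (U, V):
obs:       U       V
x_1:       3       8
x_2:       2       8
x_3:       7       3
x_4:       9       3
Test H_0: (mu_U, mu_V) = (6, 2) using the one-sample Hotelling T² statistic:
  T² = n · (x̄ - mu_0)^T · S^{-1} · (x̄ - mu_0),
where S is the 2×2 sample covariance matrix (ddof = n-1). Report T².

Step 1 — sample mean vector:
  mean(U) = (3 + 2 + 7 + 9) / 4 = 21/4 = 5.25
  mean(V) = (8 + 8 + 3 + 3) / 4 = 22/4 = 5.5
  x̄ = (5.25, 5.5),  deviation x̄ - mu_0 = (5.25, 5.5) - (6, 2) = (-0.75, 3.5).

Step 2 — sample covariance matrix, S[i,j] = (1/(n-1)) · Σ_k (x_{k,i} - mean_i) · (x_{k,j} - mean_j), divisor n-1 = 3:
  S[U,U] = ((-2.25)·(-2.25) + (-3.25)·(-3.25) + (1.75)·(1.75) + (3.75)·(3.75)) / 3 = 32.75/3 = 10.9167
  S[U,V] = ((-2.25)·(2.5) + (-3.25)·(2.5) + (1.75)·(-2.5) + (3.75)·(-2.5)) / 3 = -27.5/3 = -9.1667
  S[V,V] = ((2.5)·(2.5) + (2.5)·(2.5) + (-2.5)·(-2.5) + (-2.5)·(-2.5)) / 3 = 25/3 = 8.3333
  S = [[10.9167, -9.1667],
 [-9.1667, 8.3333]].

Step 3 — invert S. det(S) = 10.9167·8.3333 - (-9.1667)² = 6.9444.
  S^{-1} = (1/det) · [[d, -b], [-b, a]] = [[1.2, 1.32],
 [1.32, 1.572]].

Step 4 — quadratic form (x̄ - mu_0)^T · S^{-1} · (x̄ - mu_0):
  S^{-1} · (x̄ - mu_0) = (3.72, 4.512),
  (x̄ - mu_0)^T · [...] = (-0.75)·(3.72) + (3.5)·(4.512) = 13.002.

Step 5 — scale by n: T² = 4 · 13.002 = 52.008.

T² ≈ 52.008


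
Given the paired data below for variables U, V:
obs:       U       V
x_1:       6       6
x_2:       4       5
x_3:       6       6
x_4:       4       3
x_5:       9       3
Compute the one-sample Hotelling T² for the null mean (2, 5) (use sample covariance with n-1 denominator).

Step 1 — sample mean vector:
  mean(U) = (6 + 4 + 6 + 4 + 9) / 5 = 29/5 = 5.8
  mean(V) = (6 + 5 + 6 + 3 + 3) / 5 = 23/5 = 4.6
  x̄ = (5.8, 4.6),  deviation x̄ - mu_0 = (5.8, 4.6) - (2, 5) = (3.8, -0.4).

Step 2 — sample covariance matrix, S[i,j] = (1/(n-1)) · Σ_k (x_{k,i} - mean_i) · (x_{k,j} - mean_j), divisor n-1 = 4:
  S[U,U] = ((0.2)·(0.2) + (-1.8)·(-1.8) + (0.2)·(0.2) + (-1.8)·(-1.8) + (3.2)·(3.2)) / 4 = 16.8/4 = 4.2
  S[U,V] = ((0.2)·(1.4) + (-1.8)·(0.4) + (0.2)·(1.4) + (-1.8)·(-1.6) + (3.2)·(-1.6)) / 4 = -2.4/4 = -0.6
  S[V,V] = ((1.4)·(1.4) + (0.4)·(0.4) + (1.4)·(1.4) + (-1.6)·(-1.6) + (-1.6)·(-1.6)) / 4 = 9.2/4 = 2.3
  S = [[4.2, -0.6],
 [-0.6, 2.3]].

Step 3 — invert S. det(S) = 4.2·2.3 - (-0.6)² = 9.3.
  S^{-1} = (1/det) · [[d, -b], [-b, a]] = [[0.2473, 0.0645],
 [0.0645, 0.4516]].

Step 4 — quadratic form (x̄ - mu_0)^T · S^{-1} · (x̄ - mu_0):
  S^{-1} · (x̄ - mu_0) = (0.914, 0.0645),
  (x̄ - mu_0)^T · [...] = (3.8)·(0.914) + (-0.4)·(0.0645) = 3.4473.

Step 5 — scale by n: T² = 5 · 3.4473 = 17.2366.

T² ≈ 17.2366


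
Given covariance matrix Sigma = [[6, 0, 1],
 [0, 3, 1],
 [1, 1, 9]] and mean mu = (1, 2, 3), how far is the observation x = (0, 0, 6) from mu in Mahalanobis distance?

Step 1 — centre the observation: (x - mu) = (-1, -2, 3).

Step 2 — invert Sigma (cofactor / det for 3×3, or solve directly):
  Sigma^{-1} = [[0.1699, 0.0065, -0.0196],
 [0.0065, 0.3464, -0.0392],
 [-0.0196, -0.0392, 0.1176]].

Step 3 — form the quadratic (x - mu)^T · Sigma^{-1} · (x - mu):
  Sigma^{-1} · (x - mu) = (-0.2418, -0.817, 0.451).
  (x - mu)^T · [Sigma^{-1} · (x - mu)] = (-1)·(-0.2418) + (-2)·(-0.817) + (3)·(0.451) = 3.2288.

Step 4 — take square root: d = √(3.2288) ≈ 1.7969.

d(x, mu) = √(3.2288) ≈ 1.7969


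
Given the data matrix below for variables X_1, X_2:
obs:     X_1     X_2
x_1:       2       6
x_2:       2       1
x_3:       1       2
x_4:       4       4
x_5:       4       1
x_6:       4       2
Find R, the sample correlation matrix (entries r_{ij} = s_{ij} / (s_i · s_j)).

Step 1 — column means:
  mean(X_1) = (2 + 2 + 1 + 4 + 4 + 4) / 6 = 17/6 = 2.8333
  mean(X_2) = (6 + 1 + 2 + 4 + 1 + 2) / 6 = 16/6 = 2.6667

Step 2 — sample variances and covariances s[i,j] = (1/(n-1)) · Σ_k (x_{k,i} - mean_i) · (x_{k,j} - mean_j), with n-1 = 5:
  s[X_1,X_1] = ((-0.8333)·(-0.8333) + (-0.8333)·(-0.8333) + (-1.8333)·(-1.8333) + (1.1667)·(1.1667) + (1.1667)·(1.1667) + (1.1667)·(1.1667)) / 5 = 8.8333/5 = 1.7667
  s[X_1,X_2] = ((-0.8333)·(3.3333) + (-0.8333)·(-1.6667) + (-1.8333)·(-0.6667) + (1.1667)·(1.3333) + (1.1667)·(-1.6667) + (1.1667)·(-0.6667)) / 5 = -1.3333/5 = -0.2667
  s[X_2,X_2] = ((3.3333)·(3.3333) + (-1.6667)·(-1.6667) + (-0.6667)·(-0.6667) + (1.3333)·(1.3333) + (-1.6667)·(-1.6667) + (-0.6667)·(-0.6667)) / 5 = 19.3333/5 = 3.8667
  Sample standard deviations s_i = √(s[i,i]):
  s(X_1) = √(1.7667) = 1.3292
  s(X_2) = √(3.8667) = 1.9664

Step 3 — r_{ij} = s_{ij} / (s_i · s_j):
  r[X_1,X_1] = 1 (diagonal).
  r[X_1,X_2] = -0.2667 / (1.3292 · 1.9664) = -0.2667 / 2.6136 = -0.102
  r[X_2,X_2] = 1 (diagonal).

R is symmetric with unit diagonal. Assembling:

R = [[1, -0.102],
 [-0.102, 1]]


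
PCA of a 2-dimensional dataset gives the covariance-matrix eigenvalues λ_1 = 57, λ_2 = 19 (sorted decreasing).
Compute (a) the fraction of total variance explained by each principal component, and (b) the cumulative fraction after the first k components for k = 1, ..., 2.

Step 1 — total variance = trace(Sigma) = Σ λ_i = 57 + 19 = 76.

Step 2 — fraction explained by component i = λ_i / Σ λ:
  PC1: 57/76 = 0.75
  PC2: 19/76 = 0.25

Step 3 — cumulative fraction after k components = (λ_1 + ... + λ_k) / Σ λ:
  k = 1: 57/76 = 0.75
  k = 2: (57 + 19)/76 = 76/76 = 1

Summary (fraction, with percent):

explained: PC1 0.75 (75%), PC2 0.25 (25%);  cumulative: 0.75, 1


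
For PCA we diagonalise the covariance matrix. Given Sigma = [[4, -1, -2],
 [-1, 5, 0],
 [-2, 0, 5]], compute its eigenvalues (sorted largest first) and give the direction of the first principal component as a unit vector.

Step 1 — characteristic polynomial p(λ) = det(λI - Sigma) = λ³ - tr·λ² + c_1·λ - det, where tr = trace, c_1 = sum of the principal 2×2 minors, det = det(Sigma):
  tr = 4 + 5 + 5 = 14,
  c_1 = (4·5 - (-1)²) + (4·5 - (-2)²) + (5·5 - (0)²) = 19 + 16 + 25 = 60,
  det = 4·(5·5 - (0)²) - (-1)·((-1)·5 - (0)·(-2)) + (-2)·((-1)·(0) - 5·(-2)) = 4·(25) - (-1)·(-5) + (-2)·(10) = 75.
  So p(λ) = λ³ - 14λ² + 60λ - 75.
Step 2 — look for an integer root (rational root theorem: any rational root is an integer divisor of 75). Testing λ = 5:
  p(5) = 125 - 350 + 300 - 75 = 0  ✓
  Dividing out (λ - 5): p(λ) = (λ - 5)(λ² - 9λ + 15).
Step 3 — remaining eigenvalues from the quadratic λ² - 9λ + 15 = 0:
  Δ = 9² - 4·15 = 81 - 60 = 21,  λ = (9 ± √21)/2 = (9 ± 4.5826)/2 ≈ 6.7913 or 2.2087.
  Sorted: λ_1 = 6.7913,  λ_2 = 5,  λ_3 = 2.2087  (check: sum = 14 = tr ✓).

Step 4 — unit eigenvector for λ_1 ≈ 6.7913: v spans the null space of (Sigma - λ_1 I), whose rows are
  r_1 = (-2.7913, -1, -2),  r_2 = (-1, -1.7913, 0),  r_3 = (-2, 0, -1.7913).
  v is orthogonal to every row, so take v ∝ r_1 × r_2 = ((-1)·(0) - (-2)·(-1.7913), (-2)·(-1) - (-2.7913)·(0), (-2.7913)·(-1.7913) - (-1)·(-1)) ≈ (-3.5826, 2, 4).
  Rescale (multiply by -1 so the first nonzero entry is positive): u = (3.5826, -2, -4).
  ||u|| = √((3.5826)² + (-2)² + (-4)²) = √(32.8348) ≈ 5.7302,  v_1 = u/||u|| ≈ (0.6252, -0.349, -0.6981) (||v_1|| = 1).

λ_1 = 6.7913,  λ_2 = 5,  λ_3 = 2.2087;  v_1 ≈ (0.6252, -0.349, -0.6981)


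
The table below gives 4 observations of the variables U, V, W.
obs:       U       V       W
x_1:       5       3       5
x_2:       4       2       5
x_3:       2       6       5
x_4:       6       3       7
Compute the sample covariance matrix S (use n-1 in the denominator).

Step 1 — column means:
  mean(U) = (5 + 4 + 2 + 6) / 4 = 17/4 = 4.25
  mean(V) = (3 + 2 + 6 + 3) / 4 = 14/4 = 3.5
  mean(W) = (5 + 5 + 5 + 7) / 4 = 22/4 = 5.5

Step 2 — sample covariance S[i,j] = (1/(n-1)) · Σ_k (x_{k,i} - mean_i) · (x_{k,j} - mean_j), with n-1 = 3.
  S[U,U] = ((0.75)·(0.75) + (-0.25)·(-0.25) + (-2.25)·(-2.25) + (1.75)·(1.75)) / 3 = 8.75/3 = 2.9167
  S[U,V] = ((0.75)·(-0.5) + (-0.25)·(-1.5) + (-2.25)·(2.5) + (1.75)·(-0.5)) / 3 = -6.5/3 = -2.1667
  S[U,W] = ((0.75)·(-0.5) + (-0.25)·(-0.5) + (-2.25)·(-0.5) + (1.75)·(1.5)) / 3 = 3.5/3 = 1.1667
  S[V,V] = ((-0.5)·(-0.5) + (-1.5)·(-1.5) + (2.5)·(2.5) + (-0.5)·(-0.5)) / 3 = 9/3 = 3
  S[V,W] = ((-0.5)·(-0.5) + (-1.5)·(-0.5) + (2.5)·(-0.5) + (-0.5)·(1.5)) / 3 = -1/3 = -0.3333
  S[W,W] = ((-0.5)·(-0.5) + (-0.5)·(-0.5) + (-0.5)·(-0.5) + (1.5)·(1.5)) / 3 = 3/3 = 1

S is symmetric (S[j,i] = S[i,j]). Assembling:

S = [[2.9167, -2.1667, 1.1667],
 [-2.1667, 3, -0.3333],
 [1.1667, -0.3333, 1]]


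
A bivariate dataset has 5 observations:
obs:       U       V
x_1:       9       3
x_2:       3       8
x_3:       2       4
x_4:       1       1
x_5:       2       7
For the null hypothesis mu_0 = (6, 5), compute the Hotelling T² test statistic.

Step 1 — sample mean vector:
  mean(U) = (9 + 3 + 2 + 1 + 2) / 5 = 17/5 = 3.4
  mean(V) = (3 + 8 + 4 + 1 + 7) / 5 = 23/5 = 4.6
  x̄ = (3.4, 4.6),  deviation x̄ - mu_0 = (3.4, 4.6) - (6, 5) = (-2.6, -0.4).

Step 2 — sample covariance matrix, S[i,j] = (1/(n-1)) · Σ_k (x_{k,i} - mean_i) · (x_{k,j} - mean_j), divisor n-1 = 4:
  S[U,U] = ((5.6)·(5.6) + (-0.4)·(-0.4) + (-1.4)·(-1.4) + (-2.4)·(-2.4) + (-1.4)·(-1.4)) / 4 = 41.2/4 = 10.3
  S[U,V] = ((5.6)·(-1.6) + (-0.4)·(3.4) + (-1.4)·(-0.6) + (-2.4)·(-3.6) + (-1.4)·(2.4)) / 4 = -4.2/4 = -1.05
  S[V,V] = ((-1.6)·(-1.6) + (3.4)·(3.4) + (-0.6)·(-0.6) + (-3.6)·(-3.6) + (2.4)·(2.4)) / 4 = 33.2/4 = 8.3
  S = [[10.3, -1.05],
 [-1.05, 8.3]].

Step 3 — invert S. det(S) = 10.3·8.3 - (-1.05)² = 84.3875.
  S^{-1} = (1/det) · [[d, -b], [-b, a]] = [[0.0984, 0.0124],
 [0.0124, 0.1221]].

Step 4 — quadratic form (x̄ - mu_0)^T · S^{-1} · (x̄ - mu_0):
  S^{-1} · (x̄ - mu_0) = (-0.2607, -0.0812),
  (x̄ - mu_0)^T · [...] = (-2.6)·(-0.2607) + (-0.4)·(-0.0812) = 0.7103.

Step 5 — scale by n: T² = 5 · 0.7103 = 3.5515.

T² ≈ 3.5515


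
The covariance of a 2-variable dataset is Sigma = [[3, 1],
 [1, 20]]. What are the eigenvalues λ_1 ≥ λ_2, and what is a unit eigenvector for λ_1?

Step 1 — characteristic polynomial of 2×2 Sigma:
  det(Sigma - λI) = λ² - trace · λ + det = 0.
  trace = 3 + 20 = 23, det = 3·20 - (1)² = 59.
Step 2 — discriminant:
  Δ = trace² - 4·det = 529 - 236 = 293.
Step 3 — eigenvalues:
  λ = (trace ± √Δ)/2 = (23 ± 17.1172)/2,
  λ_1 = 20.0586,  λ_2 = 2.9414.

Step 4 — unit eigenvector for λ_1: solve (Sigma - λ_1 I)v = 0. First row:
  (3 - 20.0586)·v_x + (1)·v_y = 0, i.e. (-17.0586)·v_x + (1)·v_y = 0,
  so v ∝ (b, λ_1 - a) = (1, 17.0586) = u.
  ||u|| = √((1)² + (17.0586)²) = √(291.9966) ≈ 17.0879,
  v_1 = u/||u|| ≈ (0.0585, 0.9983) (||v_1|| = 1).

λ_1 = 20.0586,  λ_2 = 2.9414;  v_1 ≈ (0.0585, 0.9983)


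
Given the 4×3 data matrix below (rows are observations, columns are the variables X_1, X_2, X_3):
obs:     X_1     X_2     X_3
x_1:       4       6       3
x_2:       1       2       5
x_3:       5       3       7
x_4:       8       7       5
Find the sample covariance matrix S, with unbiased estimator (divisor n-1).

Step 1 — column means:
  mean(X_1) = (4 + 1 + 5 + 8) / 4 = 18/4 = 4.5
  mean(X_2) = (6 + 2 + 3 + 7) / 4 = 18/4 = 4.5
  mean(X_3) = (3 + 5 + 7 + 5) / 4 = 20/4 = 5

Step 2 — sample covariance S[i,j] = (1/(n-1)) · Σ_k (x_{k,i} - mean_i) · (x_{k,j} - mean_j), with n-1 = 3.
  S[X_1,X_1] = ((-0.5)·(-0.5) + (-3.5)·(-3.5) + (0.5)·(0.5) + (3.5)·(3.5)) / 3 = 25/3 = 8.3333
  S[X_1,X_2] = ((-0.5)·(1.5) + (-3.5)·(-2.5) + (0.5)·(-1.5) + (3.5)·(2.5)) / 3 = 16/3 = 5.3333
  S[X_1,X_3] = ((-0.5)·(-2) + (-3.5)·(0) + (0.5)·(2) + (3.5)·(0)) / 3 = 2/3 = 0.6667
  S[X_2,X_2] = ((1.5)·(1.5) + (-2.5)·(-2.5) + (-1.5)·(-1.5) + (2.5)·(2.5)) / 3 = 17/3 = 5.6667
  S[X_2,X_3] = ((1.5)·(-2) + (-2.5)·(0) + (-1.5)·(2) + (2.5)·(0)) / 3 = -6/3 = -2
  S[X_3,X_3] = ((-2)·(-2) + (0)·(0) + (2)·(2) + (0)·(0)) / 3 = 8/3 = 2.6667

S is symmetric (S[j,i] = S[i,j]). Assembling:

S = [[8.3333, 5.3333, 0.6667],
 [5.3333, 5.6667, -2],
 [0.6667, -2, 2.6667]]


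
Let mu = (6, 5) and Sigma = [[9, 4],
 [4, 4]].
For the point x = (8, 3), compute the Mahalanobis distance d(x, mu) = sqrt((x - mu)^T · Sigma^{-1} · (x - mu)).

Step 1 — centre the observation: (x - mu) = (2, -2).

Step 2 — invert Sigma. det(Sigma) = 9·4 - (4)² = 20.
  Sigma^{-1} = (1/det) · [[d, -b], [-b, a]] = [[0.2, -0.2],
 [-0.2, 0.45]].

Step 3 — form the quadratic (x - mu)^T · Sigma^{-1} · (x - mu):
  Sigma^{-1} · (x - mu) = (0.8, -1.3).
  (x - mu)^T · [Sigma^{-1} · (x - mu)] = (2)·(0.8) + (-2)·(-1.3) = 4.2.

Step 4 — take square root: d = √(4.2) ≈ 2.0494.

d(x, mu) = √(4.2) ≈ 2.0494


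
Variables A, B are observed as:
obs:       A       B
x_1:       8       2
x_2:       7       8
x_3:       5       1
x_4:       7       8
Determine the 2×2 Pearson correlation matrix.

Step 1 — column means:
  mean(A) = (8 + 7 + 5 + 7) / 4 = 27/4 = 6.75
  mean(B) = (2 + 8 + 1 + 8) / 4 = 19/4 = 4.75

Step 2 — sample variances and covariances s[i,j] = (1/(n-1)) · Σ_k (x_{k,i} - mean_i) · (x_{k,j} - mean_j), with n-1 = 3:
  s[A,A] = ((1.25)·(1.25) + (0.25)·(0.25) + (-1.75)·(-1.75) + (0.25)·(0.25)) / 3 = 4.75/3 = 1.5833
  s[A,B] = ((1.25)·(-2.75) + (0.25)·(3.25) + (-1.75)·(-3.75) + (0.25)·(3.25)) / 3 = 4.75/3 = 1.5833
  s[B,B] = ((-2.75)·(-2.75) + (3.25)·(3.25) + (-3.75)·(-3.75) + (3.25)·(3.25)) / 3 = 42.75/3 = 14.25
  Sample standard deviations s_i = √(s[i,i]):
  s(A) = √(1.5833) = 1.2583
  s(B) = √(14.25) = 3.7749

Step 3 — r_{ij} = s_{ij} / (s_i · s_j):
  r[A,A] = 1 (diagonal).
  r[A,B] = 1.5833 / (1.2583 · 3.7749) = 1.5833 / 4.75 = 0.3333
  r[B,B] = 1 (diagonal).

R is symmetric with unit diagonal. Assembling:

R = [[1, 0.3333],
 [0.3333, 1]]


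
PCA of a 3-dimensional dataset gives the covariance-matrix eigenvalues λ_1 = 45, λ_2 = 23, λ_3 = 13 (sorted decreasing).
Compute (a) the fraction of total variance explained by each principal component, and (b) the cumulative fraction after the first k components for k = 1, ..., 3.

Step 1 — total variance = trace(Sigma) = Σ λ_i = 45 + 23 + 13 = 81.

Step 2 — fraction explained by component i = λ_i / Σ λ:
  PC1: 45/81 = 0.5556
  PC2: 23/81 = 0.284
  PC3: 13/81 = 0.1605

Step 3 — cumulative fraction after k components = (λ_1 + ... + λ_k) / Σ λ:
  k = 1: 45/81 = 0.5556
  k = 2: (45 + 23)/81 = 68/81 = 0.8395
  k = 3: (45 + 23 + 13)/81 = 81/81 = 1

Summary (fraction, with percent):

explained: PC1 0.5556 (55.56%), PC2 0.284 (28.4%), PC3 0.1605 (16.05%);  cumulative: 0.5556, 0.8395, 1


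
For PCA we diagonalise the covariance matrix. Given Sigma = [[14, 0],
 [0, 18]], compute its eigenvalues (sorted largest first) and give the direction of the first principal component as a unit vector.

Step 1 — characteristic polynomial of 2×2 Sigma:
  det(Sigma - λI) = λ² - trace · λ + det = 0.
  trace = 14 + 18 = 32, det = 14·18 - (0)² = 252.
Step 2 — discriminant:
  Δ = trace² - 4·det = 1024 - 1008 = 16.
Step 3 — eigenvalues:
  λ = (trace ± √Δ)/2 = (32 ± 4)/2,
  λ_1 = 18,  λ_2 = 14.

Step 4 — unit eigenvector for λ_1: Sigma is diagonal, so its eigenvectors are the coordinate axes. λ_1 = 18 is the diagonal entry on the second coordinate axis, hence
  v_1 = (0, 1) (||v_1|| = 1).

λ_1 = 18,  λ_2 = 14;  v_1 ≈ (0, 1)


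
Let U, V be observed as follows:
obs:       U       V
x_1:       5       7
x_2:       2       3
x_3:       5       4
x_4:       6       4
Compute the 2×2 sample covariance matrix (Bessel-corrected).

Step 1 — column means:
  mean(U) = (5 + 2 + 5 + 6) / 4 = 18/4 = 4.5
  mean(V) = (7 + 3 + 4 + 4) / 4 = 18/4 = 4.5

Step 2 — sample covariance S[i,j] = (1/(n-1)) · Σ_k (x_{k,i} - mean_i) · (x_{k,j} - mean_j), with n-1 = 3.
  S[U,U] = ((0.5)·(0.5) + (-2.5)·(-2.5) + (0.5)·(0.5) + (1.5)·(1.5)) / 3 = 9/3 = 3
  S[U,V] = ((0.5)·(2.5) + (-2.5)·(-1.5) + (0.5)·(-0.5) + (1.5)·(-0.5)) / 3 = 4/3 = 1.3333
  S[V,V] = ((2.5)·(2.5) + (-1.5)·(-1.5) + (-0.5)·(-0.5) + (-0.5)·(-0.5)) / 3 = 9/3 = 3

S is symmetric (S[j,i] = S[i,j]). Assembling:

S = [[3, 1.3333],
 [1.3333, 3]]


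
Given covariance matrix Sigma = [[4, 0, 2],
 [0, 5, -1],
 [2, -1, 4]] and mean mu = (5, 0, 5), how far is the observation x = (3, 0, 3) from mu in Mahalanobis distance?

Step 1 — centre the observation: (x - mu) = (-2, 0, -2).

Step 2 — invert Sigma (cofactor / det for 3×3, or solve directly):
  Sigma^{-1} = [[0.3393, -0.0357, -0.1786],
 [-0.0357, 0.2143, 0.0714],
 [-0.1786, 0.0714, 0.3571]].

Step 3 — form the quadratic (x - mu)^T · Sigma^{-1} · (x - mu):
  Sigma^{-1} · (x - mu) = (-0.3214, -0.0714, -0.3571).
  (x - mu)^T · [Sigma^{-1} · (x - mu)] = (-2)·(-0.3214) + (0)·(-0.0714) + (-2)·(-0.3571) = 1.3571.

Step 4 — take square root: d = √(1.3571) ≈ 1.165.

d(x, mu) = √(1.3571) ≈ 1.165


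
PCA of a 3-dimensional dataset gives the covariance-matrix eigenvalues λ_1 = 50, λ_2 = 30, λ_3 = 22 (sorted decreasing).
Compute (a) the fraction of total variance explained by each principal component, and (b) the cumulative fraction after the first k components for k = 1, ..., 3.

Step 1 — total variance = trace(Sigma) = Σ λ_i = 50 + 30 + 22 = 102.

Step 2 — fraction explained by component i = λ_i / Σ λ:
  PC1: 50/102 = 0.4902
  PC2: 30/102 = 0.2941
  PC3: 22/102 = 0.2157

Step 3 — cumulative fraction after k components = (λ_1 + ... + λ_k) / Σ λ:
  k = 1: 50/102 = 0.4902
  k = 2: (50 + 30)/102 = 80/102 = 0.7843
  k = 3: (50 + 30 + 22)/102 = 102/102 = 1

Summary (fraction, with percent):

explained: PC1 0.4902 (49.02%), PC2 0.2941 (29.41%), PC3 0.2157 (21.57%);  cumulative: 0.4902, 0.7843, 1


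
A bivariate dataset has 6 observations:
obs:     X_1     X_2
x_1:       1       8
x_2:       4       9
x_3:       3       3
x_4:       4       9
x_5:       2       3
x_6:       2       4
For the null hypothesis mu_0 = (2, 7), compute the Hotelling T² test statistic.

Step 1 — sample mean vector:
  mean(X_1) = (1 + 4 + 3 + 4 + 2 + 2) / 6 = 16/6 = 2.6667
  mean(X_2) = (8 + 9 + 3 + 9 + 3 + 4) / 6 = 36/6 = 6
  x̄ = (2.6667, 6),  deviation x̄ - mu_0 = (2.6667, 6) - (2, 7) = (0.6667, -1).

Step 2 — sample covariance matrix, S[i,j] = (1/(n-1)) · Σ_k (x_{k,i} - mean_i) · (x_{k,j} - mean_j), divisor n-1 = 5:
  S[X_1,X_1] = ((-1.6667)·(-1.6667) + (1.3333)·(1.3333) + (0.3333)·(0.3333) + (1.3333)·(1.3333) + (-0.6667)·(-0.6667) + (-0.6667)·(-0.6667)) / 5 = 7.3333/5 = 1.4667
  S[X_1,X_2] = ((-1.6667)·(2) + (1.3333)·(3) + (0.3333)·(-3) + (1.3333)·(3) + (-0.6667)·(-3) + (-0.6667)·(-2)) / 5 = 7/5 = 1.4
  S[X_2,X_2] = ((2)·(2) + (3)·(3) + (-3)·(-3) + (3)·(3) + (-3)·(-3) + (-2)·(-2)) / 5 = 44/5 = 8.8
  S = [[1.4667, 1.4],
 [1.4, 8.8]].

Step 3 — invert S. det(S) = 1.4667·8.8 - (1.4)² = 10.9467.
  S^{-1} = (1/det) · [[d, -b], [-b, a]] = [[0.8039, -0.1279],
 [-0.1279, 0.134]].

Step 4 — quadratic form (x̄ - mu_0)^T · S^{-1} · (x̄ - mu_0):
  S^{-1} · (x̄ - mu_0) = (0.6638, -0.2192),
  (x̄ - mu_0)^T · [...] = (0.6667)·(0.6638) + (-1)·(-0.2192) = 0.6618.

Step 5 — scale by n: T² = 6 · 0.6618 = 3.9708.

T² ≈ 3.9708


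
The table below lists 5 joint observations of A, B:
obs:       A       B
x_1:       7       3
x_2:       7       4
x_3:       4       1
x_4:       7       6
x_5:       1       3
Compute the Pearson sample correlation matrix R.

Step 1 — column means:
  mean(A) = (7 + 7 + 4 + 7 + 1) / 5 = 26/5 = 5.2
  mean(B) = (3 + 4 + 1 + 6 + 3) / 5 = 17/5 = 3.4

Step 2 — sample variances and covariances s[i,j] = (1/(n-1)) · Σ_k (x_{k,i} - mean_i) · (x_{k,j} - mean_j), with n-1 = 4:
  s[A,A] = ((1.8)·(1.8) + (1.8)·(1.8) + (-1.2)·(-1.2) + (1.8)·(1.8) + (-4.2)·(-4.2)) / 4 = 28.8/4 = 7.2
  s[A,B] = ((1.8)·(-0.4) + (1.8)·(0.6) + (-1.2)·(-2.4) + (1.8)·(2.6) + (-4.2)·(-0.4)) / 4 = 9.6/4 = 2.4
  s[B,B] = ((-0.4)·(-0.4) + (0.6)·(0.6) + (-2.4)·(-2.4) + (2.6)·(2.6) + (-0.4)·(-0.4)) / 4 = 13.2/4 = 3.3
  Sample standard deviations s_i = √(s[i,i]):
  s(A) = √(7.2) = 2.6833
  s(B) = √(3.3) = 1.8166

Step 3 — r_{ij} = s_{ij} / (s_i · s_j):
  r[A,A] = 1 (diagonal).
  r[A,B] = 2.4 / (2.6833 · 1.8166) = 2.4 / 4.8744 = 0.4924
  r[B,B] = 1 (diagonal).

R is symmetric with unit diagonal. Assembling:

R = [[1, 0.4924],
 [0.4924, 1]]


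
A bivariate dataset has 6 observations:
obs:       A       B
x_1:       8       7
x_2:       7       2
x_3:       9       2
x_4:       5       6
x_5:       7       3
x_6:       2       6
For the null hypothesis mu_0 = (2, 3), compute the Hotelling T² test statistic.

Step 1 — sample mean vector:
  mean(A) = (8 + 7 + 9 + 5 + 7 + 2) / 6 = 38/6 = 6.3333
  mean(B) = (7 + 2 + 2 + 6 + 3 + 6) / 6 = 26/6 = 4.3333
  x̄ = (6.3333, 4.3333),  deviation x̄ - mu_0 = (6.3333, 4.3333) - (2, 3) = (4.3333, 1.3333).

Step 2 — sample covariance matrix, S[i,j] = (1/(n-1)) · Σ_k (x_{k,i} - mean_i) · (x_{k,j} - mean_j), divisor n-1 = 5:
  S[A,A] = ((1.6667)·(1.6667) + (0.6667)·(0.6667) + (2.6667)·(2.6667) + (-1.3333)·(-1.3333) + (0.6667)·(0.6667) + (-4.3333)·(-4.3333)) / 5 = 31.3333/5 = 6.2667
  S[A,B] = ((1.6667)·(2.6667) + (0.6667)·(-2.3333) + (2.6667)·(-2.3333) + (-1.3333)·(1.6667) + (0.6667)·(-1.3333) + (-4.3333)·(1.6667)) / 5 = -13.6667/5 = -2.7333
  S[B,B] = ((2.6667)·(2.6667) + (-2.3333)·(-2.3333) + (-2.3333)·(-2.3333) + (1.6667)·(1.6667) + (-1.3333)·(-1.3333) + (1.6667)·(1.6667)) / 5 = 25.3333/5 = 5.0667
  S = [[6.2667, -2.7333],
 [-2.7333, 5.0667]].

Step 3 — invert S. det(S) = 6.2667·5.0667 - (-2.7333)² = 24.28.
  S^{-1} = (1/det) · [[d, -b], [-b, a]] = [[0.2087, 0.1126],
 [0.1126, 0.2581]].

Step 4 — quadratic form (x̄ - mu_0)^T · S^{-1} · (x̄ - mu_0):
  S^{-1} · (x̄ - mu_0) = (1.0544, 0.832),
  (x̄ - mu_0)^T · [...] = (4.3333)·(1.0544) + (1.3333)·(0.832) = 5.6782.

Step 5 — scale by n: T² = 6 · 5.6782 = 34.0692.

T² ≈ 34.0692


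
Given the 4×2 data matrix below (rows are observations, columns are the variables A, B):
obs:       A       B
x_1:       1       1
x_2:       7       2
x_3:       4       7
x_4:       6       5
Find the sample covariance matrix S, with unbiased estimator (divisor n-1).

Step 1 — column means:
  mean(A) = (1 + 7 + 4 + 6) / 4 = 18/4 = 4.5
  mean(B) = (1 + 2 + 7 + 5) / 4 = 15/4 = 3.75

Step 2 — sample covariance S[i,j] = (1/(n-1)) · Σ_k (x_{k,i} - mean_i) · (x_{k,j} - mean_j), with n-1 = 3.
  S[A,A] = ((-3.5)·(-3.5) + (2.5)·(2.5) + (-0.5)·(-0.5) + (1.5)·(1.5)) / 3 = 21/3 = 7
  S[A,B] = ((-3.5)·(-2.75) + (2.5)·(-1.75) + (-0.5)·(3.25) + (1.5)·(1.25)) / 3 = 5.5/3 = 1.8333
  S[B,B] = ((-2.75)·(-2.75) + (-1.75)·(-1.75) + (3.25)·(3.25) + (1.25)·(1.25)) / 3 = 22.75/3 = 7.5833

S is symmetric (S[j,i] = S[i,j]). Assembling:

S = [[7, 1.8333],
 [1.8333, 7.5833]]


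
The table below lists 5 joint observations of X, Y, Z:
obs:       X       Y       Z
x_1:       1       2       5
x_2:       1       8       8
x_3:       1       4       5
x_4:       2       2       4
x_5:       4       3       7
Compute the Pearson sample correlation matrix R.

Step 1 — column means:
  mean(X) = (1 + 1 + 1 + 2 + 4) / 5 = 9/5 = 1.8
  mean(Y) = (2 + 8 + 4 + 2 + 3) / 5 = 19/5 = 3.8
  mean(Z) = (5 + 8 + 5 + 4 + 7) / 5 = 29/5 = 5.8

Step 2 — sample variances and covariances s[i,j] = (1/(n-1)) · Σ_k (x_{k,i} - mean_i) · (x_{k,j} - mean_j), with n-1 = 4:
  s[X,X] = ((-0.8)·(-0.8) + (-0.8)·(-0.8) + (-0.8)·(-0.8) + (0.2)·(0.2) + (2.2)·(2.2)) / 4 = 6.8/4 = 1.7
  s[X,Y] = ((-0.8)·(-1.8) + (-0.8)·(4.2) + (-0.8)·(0.2) + (0.2)·(-1.8) + (2.2)·(-0.8)) / 4 = -4.2/4 = -1.05
  s[X,Z] = ((-0.8)·(-0.8) + (-0.8)·(2.2) + (-0.8)·(-0.8) + (0.2)·(-1.8) + (2.2)·(1.2)) / 4 = 1.8/4 = 0.45
  s[Y,Y] = ((-1.8)·(-1.8) + (4.2)·(4.2) + (0.2)·(0.2) + (-1.8)·(-1.8) + (-0.8)·(-0.8)) / 4 = 24.8/4 = 6.2
  s[Y,Z] = ((-1.8)·(-0.8) + (4.2)·(2.2) + (0.2)·(-0.8) + (-1.8)·(-1.8) + (-0.8)·(1.2)) / 4 = 12.8/4 = 3.2
  s[Z,Z] = ((-0.8)·(-0.8) + (2.2)·(2.2) + (-0.8)·(-0.8) + (-1.8)·(-1.8) + (1.2)·(1.2)) / 4 = 10.8/4 = 2.7
  Sample standard deviations s_i = √(s[i,i]):
  s(X) = √(1.7) = 1.3038
  s(Y) = √(6.2) = 2.49
  s(Z) = √(2.7) = 1.6432

Step 3 — r_{ij} = s_{ij} / (s_i · s_j):
  r[X,X] = 1 (diagonal).
  r[X,Y] = -1.05 / (1.3038 · 2.49) = -1.05 / 3.2465 = -0.3234
  r[X,Z] = 0.45 / (1.3038 · 1.6432) = 0.45 / 2.1424 = 0.21
  r[Y,Y] = 1 (diagonal).
  r[Y,Z] = 3.2 / (2.49 · 1.6432) = 3.2 / 4.0915 = 0.7821
  r[Z,Z] = 1 (diagonal).

R is symmetric with unit diagonal. Assembling:

R = [[1, -0.3234, 0.21],
 [-0.3234, 1, 0.7821],
 [0.21, 0.7821, 1]]


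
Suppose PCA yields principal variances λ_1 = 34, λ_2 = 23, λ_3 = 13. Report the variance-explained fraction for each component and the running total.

Step 1 — total variance = trace(Sigma) = Σ λ_i = 34 + 23 + 13 = 70.

Step 2 — fraction explained by component i = λ_i / Σ λ:
  PC1: 34/70 = 0.4857
  PC2: 23/70 = 0.3286
  PC3: 13/70 = 0.1857

Step 3 — cumulative fraction after k components = (λ_1 + ... + λ_k) / Σ λ:
  k = 1: 34/70 = 0.4857
  k = 2: (34 + 23)/70 = 57/70 = 0.8143
  k = 3: (34 + 23 + 13)/70 = 70/70 = 1

Summary (fraction, with percent):

explained: PC1 0.4857 (48.57%), PC2 0.3286 (32.86%), PC3 0.1857 (18.57%);  cumulative: 0.4857, 0.8143, 1


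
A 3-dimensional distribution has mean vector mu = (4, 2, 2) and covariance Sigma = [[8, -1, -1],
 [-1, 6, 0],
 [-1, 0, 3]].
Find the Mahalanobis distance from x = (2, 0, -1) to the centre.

Step 1 — centre the observation: (x - mu) = (-2, -2, -3).

Step 2 — invert Sigma (cofactor / det for 3×3, or solve directly):
  Sigma^{-1} = [[0.1333, 0.0222, 0.0444],
 [0.0222, 0.1704, 0.0074],
 [0.0444, 0.0074, 0.3481]].

Step 3 — form the quadratic (x - mu)^T · Sigma^{-1} · (x - mu):
  Sigma^{-1} · (x - mu) = (-0.4444, -0.4074, -1.1481).
  (x - mu)^T · [Sigma^{-1} · (x - mu)] = (-2)·(-0.4444) + (-2)·(-0.4074) + (-3)·(-1.1481) = 5.1481.

Step 4 — take square root: d = √(5.1481) ≈ 2.269.

d(x, mu) = √(5.1481) ≈ 2.269


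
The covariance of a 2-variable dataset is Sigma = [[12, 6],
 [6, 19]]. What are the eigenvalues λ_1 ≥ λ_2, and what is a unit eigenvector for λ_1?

Step 1 — characteristic polynomial of 2×2 Sigma:
  det(Sigma - λI) = λ² - trace · λ + det = 0.
  trace = 12 + 19 = 31, det = 12·19 - (6)² = 192.
Step 2 — discriminant:
  Δ = trace² - 4·det = 961 - 768 = 193.
Step 3 — eigenvalues:
  λ = (trace ± √Δ)/2 = (31 ± 13.8924)/2,
  λ_1 = 22.4462,  λ_2 = 8.5538.

Step 4 — unit eigenvector for λ_1: solve (Sigma - λ_1 I)v = 0. First row:
  (12 - 22.4462)·v_x + (6)·v_y = 0, i.e. (-10.4462)·v_x + (6)·v_y = 0,
  so v ∝ (b, λ_1 - a) = (6, 10.4462) = u.
  ||u|| = √((6)² + (10.4462)²) = √(145.1236) ≈ 12.0467,
  v_1 = u/||u|| ≈ (0.4981, 0.8671) (||v_1|| = 1).

λ_1 = 22.4462,  λ_2 = 8.5538;  v_1 ≈ (0.4981, 0.8671)


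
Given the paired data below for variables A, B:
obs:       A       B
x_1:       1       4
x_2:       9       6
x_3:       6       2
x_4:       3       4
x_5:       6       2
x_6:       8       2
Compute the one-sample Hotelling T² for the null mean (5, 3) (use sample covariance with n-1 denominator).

Step 1 — sample mean vector:
  mean(A) = (1 + 9 + 6 + 3 + 6 + 8) / 6 = 33/6 = 5.5
  mean(B) = (4 + 6 + 2 + 4 + 2 + 2) / 6 = 20/6 = 3.3333
  x̄ = (5.5, 3.3333),  deviation x̄ - mu_0 = (5.5, 3.3333) - (5, 3) = (0.5, 0.3333).

Step 2 — sample covariance matrix, S[i,j] = (1/(n-1)) · Σ_k (x_{k,i} - mean_i) · (x_{k,j} - mean_j), divisor n-1 = 5:
  S[A,A] = ((-4.5)·(-4.5) + (3.5)·(3.5) + (0.5)·(0.5) + (-2.5)·(-2.5) + (0.5)·(0.5) + (2.5)·(2.5)) / 5 = 45.5/5 = 9.1
  S[A,B] = ((-4.5)·(0.6667) + (3.5)·(2.6667) + (0.5)·(-1.3333) + (-2.5)·(0.6667) + (0.5)·(-1.3333) + (2.5)·(-1.3333)) / 5 = 0/5 = 0
  S[B,B] = ((0.6667)·(0.6667) + (2.6667)·(2.6667) + (-1.3333)·(-1.3333) + (0.6667)·(0.6667) + (-1.3333)·(-1.3333) + (-1.3333)·(-1.3333)) / 5 = 13.3333/5 = 2.6667
  S = [[9.1, 0],
 [0, 2.6667]].

Step 3 — invert S. det(S) = 9.1·2.6667 - (0)² = 24.2667.
  S^{-1} = (1/det) · [[d, -b], [-b, a]] = [[0.1099, 0],
 [0, 0.375]].

Step 4 — quadratic form (x̄ - mu_0)^T · S^{-1} · (x̄ - mu_0):
  S^{-1} · (x̄ - mu_0) = (0.0549, 0.125),
  (x̄ - mu_0)^T · [...] = (0.5)·(0.0549) + (0.3333)·(0.125) = 0.0691.

Step 5 — scale by n: T² = 6 · 0.0691 = 0.4148.

T² ≈ 0.4148


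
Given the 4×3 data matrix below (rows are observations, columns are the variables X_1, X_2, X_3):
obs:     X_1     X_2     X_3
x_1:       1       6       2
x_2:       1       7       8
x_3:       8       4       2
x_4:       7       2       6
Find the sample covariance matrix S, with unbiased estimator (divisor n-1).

Step 1 — column means:
  mean(X_1) = (1 + 1 + 8 + 7) / 4 = 17/4 = 4.25
  mean(X_2) = (6 + 7 + 4 + 2) / 4 = 19/4 = 4.75
  mean(X_3) = (2 + 8 + 2 + 6) / 4 = 18/4 = 4.5

Step 2 — sample covariance S[i,j] = (1/(n-1)) · Σ_k (x_{k,i} - mean_i) · (x_{k,j} - mean_j), with n-1 = 3.
  S[X_1,X_1] = ((-3.25)·(-3.25) + (-3.25)·(-3.25) + (3.75)·(3.75) + (2.75)·(2.75)) / 3 = 42.75/3 = 14.25
  S[X_1,X_2] = ((-3.25)·(1.25) + (-3.25)·(2.25) + (3.75)·(-0.75) + (2.75)·(-2.75)) / 3 = -21.75/3 = -7.25
  S[X_1,X_3] = ((-3.25)·(-2.5) + (-3.25)·(3.5) + (3.75)·(-2.5) + (2.75)·(1.5)) / 3 = -8.5/3 = -2.8333
  S[X_2,X_2] = ((1.25)·(1.25) + (2.25)·(2.25) + (-0.75)·(-0.75) + (-2.75)·(-2.75)) / 3 = 14.75/3 = 4.9167
  S[X_2,X_3] = ((1.25)·(-2.5) + (2.25)·(3.5) + (-0.75)·(-2.5) + (-2.75)·(1.5)) / 3 = 2.5/3 = 0.8333
  S[X_3,X_3] = ((-2.5)·(-2.5) + (3.5)·(3.5) + (-2.5)·(-2.5) + (1.5)·(1.5)) / 3 = 27/3 = 9

S is symmetric (S[j,i] = S[i,j]). Assembling:

S = [[14.25, -7.25, -2.8333],
 [-7.25, 4.9167, 0.8333],
 [-2.8333, 0.8333, 9]]


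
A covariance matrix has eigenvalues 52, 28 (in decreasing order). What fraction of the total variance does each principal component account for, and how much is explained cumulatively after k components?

Step 1 — total variance = trace(Sigma) = Σ λ_i = 52 + 28 = 80.

Step 2 — fraction explained by component i = λ_i / Σ λ:
  PC1: 52/80 = 0.65
  PC2: 28/80 = 0.35

Step 3 — cumulative fraction after k components = (λ_1 + ... + λ_k) / Σ λ:
  k = 1: 52/80 = 0.65
  k = 2: (52 + 28)/80 = 80/80 = 1

Summary (fraction, with percent):

explained: PC1 0.65 (65%), PC2 0.35 (35%);  cumulative: 0.65, 1


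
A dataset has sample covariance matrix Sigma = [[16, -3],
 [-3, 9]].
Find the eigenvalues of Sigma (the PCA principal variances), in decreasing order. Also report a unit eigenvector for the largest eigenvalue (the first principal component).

Step 1 — characteristic polynomial of 2×2 Sigma:
  det(Sigma - λI) = λ² - trace · λ + det = 0.
  trace = 16 + 9 = 25, det = 16·9 - (-3)² = 135.
Step 2 — discriminant:
  Δ = trace² - 4·det = 625 - 540 = 85.
Step 3 — eigenvalues:
  λ = (trace ± √Δ)/2 = (25 ± 9.2195)/2,
  λ_1 = 17.1098,  λ_2 = 7.8902.

Step 4 — unit eigenvector for λ_1: solve (Sigma - λ_1 I)v = 0. First row:
  (16 - 17.1098)·v_x + (-3)·v_y = 0, i.e. (-1.1098)·v_x + (-3)·v_y = 0,
  so v ∝ (b, λ_1 - a) = (-3, 1.1098); multiply by -1 so the first entry is positive: u = (3, -1.1098).
  ||u|| = √((3)² + (-1.1098)²) = √(10.2316) ≈ 3.1987,
  v_1 = u/||u|| ≈ (0.9379, -0.3469) (||v_1|| = 1).

λ_1 = 17.1098,  λ_2 = 7.8902;  v_1 ≈ (0.9379, -0.3469)


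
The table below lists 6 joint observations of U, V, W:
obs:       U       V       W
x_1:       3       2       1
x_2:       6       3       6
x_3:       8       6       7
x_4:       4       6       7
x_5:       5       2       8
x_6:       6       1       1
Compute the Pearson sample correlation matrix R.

Step 1 — column means:
  mean(U) = (3 + 6 + 8 + 4 + 5 + 6) / 6 = 32/6 = 5.3333
  mean(V) = (2 + 3 + 6 + 6 + 2 + 1) / 6 = 20/6 = 3.3333
  mean(W) = (1 + 6 + 7 + 7 + 8 + 1) / 6 = 30/6 = 5

Step 2 — sample variances and covariances s[i,j] = (1/(n-1)) · Σ_k (x_{k,i} - mean_i) · (x_{k,j} - mean_j), with n-1 = 5:
  s[U,U] = ((-2.3333)·(-2.3333) + (0.6667)·(0.6667) + (2.6667)·(2.6667) + (-1.3333)·(-1.3333) + (-0.3333)·(-0.3333) + (0.6667)·(0.6667)) / 5 = 15.3333/5 = 3.0667
  s[U,V] = ((-2.3333)·(-1.3333) + (0.6667)·(-0.3333) + (2.6667)·(2.6667) + (-1.3333)·(2.6667) + (-0.3333)·(-1.3333) + (0.6667)·(-2.3333)) / 5 = 5.3333/5 = 1.0667
  s[U,W] = ((-2.3333)·(-4) + (0.6667)·(1) + (2.6667)·(2) + (-1.3333)·(2) + (-0.3333)·(3) + (0.6667)·(-4)) / 5 = 9/5 = 1.8
  s[V,V] = ((-1.3333)·(-1.3333) + (-0.3333)·(-0.3333) + (2.6667)·(2.6667) + (2.6667)·(2.6667) + (-1.3333)·(-1.3333) + (-2.3333)·(-2.3333)) / 5 = 23.3333/5 = 4.6667
  s[V,W] = ((-1.3333)·(-4) + (-0.3333)·(1) + (2.6667)·(2) + (2.6667)·(2) + (-1.3333)·(3) + (-2.3333)·(-4)) / 5 = 21/5 = 4.2
  s[W,W] = ((-4)·(-4) + (1)·(1) + (2)·(2) + (2)·(2) + (3)·(3) + (-4)·(-4)) / 5 = 50/5 = 10
  Sample standard deviations s_i = √(s[i,i]):
  s(U) = √(3.0667) = 1.7512
  s(V) = √(4.6667) = 2.1602
  s(W) = √(10) = 3.1623

Step 3 — r_{ij} = s_{ij} / (s_i · s_j):
  r[U,U] = 1 (diagonal).
  r[U,V] = 1.0667 / (1.7512 · 2.1602) = 1.0667 / 3.783 = 0.282
  r[U,W] = 1.8 / (1.7512 · 3.1623) = 1.8 / 5.5377 = 0.325
  r[V,V] = 1 (diagonal).
  r[V,W] = 4.2 / (2.1602 · 3.1623) = 4.2 / 6.8313 = 0.6148
  r[W,W] = 1 (diagonal).

R is symmetric with unit diagonal. Assembling:

R = [[1, 0.282, 0.325],
 [0.282, 1, 0.6148],
 [0.325, 0.6148, 1]]


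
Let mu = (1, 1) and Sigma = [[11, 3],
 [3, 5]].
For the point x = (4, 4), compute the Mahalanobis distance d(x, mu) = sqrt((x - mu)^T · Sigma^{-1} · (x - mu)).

Step 1 — centre the observation: (x - mu) = (3, 3).

Step 2 — invert Sigma. det(Sigma) = 11·5 - (3)² = 46.
  Sigma^{-1} = (1/det) · [[d, -b], [-b, a]] = [[0.1087, -0.0652],
 [-0.0652, 0.2391]].

Step 3 — form the quadratic (x - mu)^T · Sigma^{-1} · (x - mu):
  Sigma^{-1} · (x - mu) = (0.1304, 0.5217).
  (x - mu)^T · [Sigma^{-1} · (x - mu)] = (3)·(0.1304) + (3)·(0.5217) = 1.9565.

Step 4 — take square root: d = √(1.9565) ≈ 1.3988.

d(x, mu) = √(1.9565) ≈ 1.3988


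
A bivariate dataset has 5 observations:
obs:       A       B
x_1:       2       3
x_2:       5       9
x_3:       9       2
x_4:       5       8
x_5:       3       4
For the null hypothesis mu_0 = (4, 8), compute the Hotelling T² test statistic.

Step 1 — sample mean vector:
  mean(A) = (2 + 5 + 9 + 5 + 3) / 5 = 24/5 = 4.8
  mean(B) = (3 + 9 + 2 + 8 + 4) / 5 = 26/5 = 5.2
  x̄ = (4.8, 5.2),  deviation x̄ - mu_0 = (4.8, 5.2) - (4, 8) = (0.8, -2.8).

Step 2 — sample covariance matrix, S[i,j] = (1/(n-1)) · Σ_k (x_{k,i} - mean_i) · (x_{k,j} - mean_j), divisor n-1 = 4:
  S[A,A] = ((-2.8)·(-2.8) + (0.2)·(0.2) + (4.2)·(4.2) + (0.2)·(0.2) + (-1.8)·(-1.8)) / 4 = 28.8/4 = 7.2
  S[A,B] = ((-2.8)·(-2.2) + (0.2)·(3.8) + (4.2)·(-3.2) + (0.2)·(2.8) + (-1.8)·(-1.2)) / 4 = -3.8/4 = -0.95
  S[B,B] = ((-2.2)·(-2.2) + (3.8)·(3.8) + (-3.2)·(-3.2) + (2.8)·(2.8) + (-1.2)·(-1.2)) / 4 = 38.8/4 = 9.7
  S = [[7.2, -0.95],
 [-0.95, 9.7]].

Step 3 — invert S. det(S) = 7.2·9.7 - (-0.95)² = 68.9375.
  S^{-1} = (1/det) · [[d, -b], [-b, a]] = [[0.1407, 0.0138],
 [0.0138, 0.1044]].

Step 4 — quadratic form (x̄ - mu_0)^T · S^{-1} · (x̄ - mu_0):
  S^{-1} · (x̄ - mu_0) = (0.074, -0.2814),
  (x̄ - mu_0)^T · [...] = (0.8)·(0.074) + (-2.8)·(-0.2814) = 0.8471.

Step 5 — scale by n: T² = 5 · 0.8471 = 4.2357.

T² ≈ 4.2357


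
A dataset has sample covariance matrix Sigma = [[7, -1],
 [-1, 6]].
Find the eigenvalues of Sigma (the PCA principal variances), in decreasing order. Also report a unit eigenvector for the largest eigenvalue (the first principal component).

Step 1 — characteristic polynomial of 2×2 Sigma:
  det(Sigma - λI) = λ² - trace · λ + det = 0.
  trace = 7 + 6 = 13, det = 7·6 - (-1)² = 41.
Step 2 — discriminant:
  Δ = trace² - 4·det = 169 - 164 = 5.
Step 3 — eigenvalues:
  λ = (trace ± √Δ)/2 = (13 ± 2.2361)/2,
  λ_1 = 7.618,  λ_2 = 5.382.

Step 4 — unit eigenvector for λ_1: solve (Sigma - λ_1 I)v = 0. First row:
  (7 - 7.618)·v_x + (-1)·v_y = 0, i.e. (-0.618)·v_x + (-1)·v_y = 0,
  so v ∝ (b, λ_1 - a) = (-1, 0.618); multiply by -1 so the first entry is positive: u = (1, -0.618).
  ||u|| = √((1)² + (-0.618)²) = √(1.382) ≈ 1.1756,
  v_1 = u/||u|| ≈ (0.8507, -0.5257) (||v_1|| = 1).

λ_1 = 7.618,  λ_2 = 5.382;  v_1 ≈ (0.8507, -0.5257)
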